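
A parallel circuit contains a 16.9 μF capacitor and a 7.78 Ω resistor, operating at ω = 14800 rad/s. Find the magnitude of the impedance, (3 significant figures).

X_C = 1/(ωC) = 4.00 Ω
Parallel: admittances add. Y = 1/R + jωC
Y = (0.129 + j0.250) S
|Y| = 0.281 S → |Z| = 1/|Y| = 3.56 Ω, ∠Z = −∠Y = -62.8°

3.56 Ω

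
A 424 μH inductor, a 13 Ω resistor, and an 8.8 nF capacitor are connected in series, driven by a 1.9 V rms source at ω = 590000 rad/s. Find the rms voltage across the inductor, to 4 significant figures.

8.055 V

X_L = ωL = 250.2 Ω
X_C = 1/(ωC) = 192.6 Ω
Net reactance X = X_L − X_C = 57.56 Ω
Z = 13.00 + j57.56 Ω
|Z| = √(13.00² + 57.56²) = 59.01 Ω
I = V/|Z| = 32.20 mA
V_L = I·|Z_L| = 0.03220 × 250.2 = 8.055 V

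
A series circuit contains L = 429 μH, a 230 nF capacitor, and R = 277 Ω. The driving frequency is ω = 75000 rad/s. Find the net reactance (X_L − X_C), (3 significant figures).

-25.8 Ω

X_L = ωL = 32.2 Ω
X_C = 1/(ωC) = 58.0 Ω
X = 32.2 − 58.0 = -25.8 Ω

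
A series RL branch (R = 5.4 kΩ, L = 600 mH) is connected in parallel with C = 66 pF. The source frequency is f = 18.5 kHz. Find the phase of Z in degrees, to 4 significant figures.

80.48°

ω = 2πf = 116200 rad/s
X_L = ωL = 69740 Ω
X_C = 1/(ωC) = 130300 Ω
Branch 1 (R+jX_L): Z₁ = 5400 + j69740 Ω, |Z₁| = 69950 Ω
Branch 2 (−jX_C): Z₂ = −j130300 Ω
Parallel: Z = Z₁Z₂/(Z₁+Z₂), |Z| = 149900 Ω, ∠Z = 80.48°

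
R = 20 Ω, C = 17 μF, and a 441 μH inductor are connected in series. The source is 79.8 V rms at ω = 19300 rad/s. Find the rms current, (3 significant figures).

3.85 A

X_L = ωL = 8.51 Ω
X_C = 1/(ωC) = 3.05 Ω
Net reactance X = X_L − X_C = 5.46 Ω
Z = 20.0 + j5.46 Ω
|Z| = √(20.0² + 5.46²) = 20.7 Ω
I = V/|Z| = 79.8/20.7 = 3.85 A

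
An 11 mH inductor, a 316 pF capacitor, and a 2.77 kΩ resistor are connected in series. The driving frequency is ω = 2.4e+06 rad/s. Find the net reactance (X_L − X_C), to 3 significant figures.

X_L = ωL = 26400 Ω
X_C = 1/(ωC) = 1320 Ω
X = 26400 − 1320 = 25100 Ω

25100 Ω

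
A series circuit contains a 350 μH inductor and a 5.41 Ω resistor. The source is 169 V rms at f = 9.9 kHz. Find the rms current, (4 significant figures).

ω = 2πf = 62200 rad/s
X_L = ωL = 21.77 Ω
Z = 5.410 + j21.77 Ω
|Z| = √(5.410² + 21.77²) = 22.43 Ω
I = V/|Z| = 169/22.43 = 7.533 A

7.533 A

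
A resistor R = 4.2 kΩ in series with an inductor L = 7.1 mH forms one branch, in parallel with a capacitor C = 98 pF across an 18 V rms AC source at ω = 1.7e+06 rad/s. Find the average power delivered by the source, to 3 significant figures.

8.33 mW

X_L = ωL = 12100 Ω
X_C = 1/(ωC) = 6000 Ω
Branch 1 (R+jX_L): Z₁ = 4200 + j12100 Ω, |Z₁| = 12800 Ω
Branch 2 (−jX_C): Z₂ = −j6000 Ω
Parallel: Z = Z₁Z₂/(Z₁+Z₂), |Z| = 10400 Ω, ∠Z = -74.5°
I = V/|Z| = 1.73 mA
P = VI cos φ = 18 × 0.00173 × cos(-74.5°) = 8.33 mW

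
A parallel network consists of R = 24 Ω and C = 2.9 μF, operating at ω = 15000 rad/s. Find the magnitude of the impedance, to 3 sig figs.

16.6 Ω

X_C = 1/(ωC) = 23.0 Ω
Parallel: admittances add. Y = 1/R + jωC
Y = (0.0417 + j0.0435) S
|Y| = 0.0602 S → |Z| = 1/|Y| = 16.6 Ω, ∠Z = −∠Y = -46.2°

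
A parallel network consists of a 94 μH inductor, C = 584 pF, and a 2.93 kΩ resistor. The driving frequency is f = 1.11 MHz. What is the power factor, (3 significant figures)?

0.133

ω = 2πf = 6.974e+06 rad/s
X_L = ωL = 656 Ω
X_C = 1/(ωC) = 246 Ω
Parallel: admittances add. Y = 1/R + 1/(jωL) + jωC
Y = (0.000341 + j0.00255) S
|Y| = 0.00257 S → |Z| = 1/|Y| = 389 Ω, ∠Z = −∠Y = -82.4°
cos φ = cos(-82.4°) = 0.133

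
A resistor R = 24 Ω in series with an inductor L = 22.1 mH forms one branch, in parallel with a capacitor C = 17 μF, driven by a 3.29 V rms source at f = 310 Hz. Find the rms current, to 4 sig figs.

ω = 2πf = 1948 rad/s
X_L = ωL = 43.05 Ω
X_C = 1/(ωC) = 30.20 Ω
Branch 1 (R+jX_L): Z₁ = 24.00 + j43.05 Ω, |Z₁| = 49.28 Ω
Branch 2 (−jX_C): Z₂ = −j30.20 Ω
Parallel: Z = Z₁Z₂/(Z₁+Z₂), |Z| = 54.68 Ω, ∠Z = -57.30°
I = V/|Z| = 3.29/54.68 = 60.17 mA

60.17 mA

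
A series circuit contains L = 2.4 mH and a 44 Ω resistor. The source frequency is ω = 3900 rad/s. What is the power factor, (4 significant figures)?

X_L = ωL = 9.360 Ω
Z = 44.00 + j9.360 Ω
|Z| = √(44.00² + 9.360²) = 44.98 Ω
∠Z = arctan(9.360/44.00) = 12.01°
cos φ = cos(12.01°) = 0.9781

0.9781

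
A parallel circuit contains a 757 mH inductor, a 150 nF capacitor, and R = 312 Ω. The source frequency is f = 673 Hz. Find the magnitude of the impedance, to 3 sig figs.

310 Ω

ω = 2πf = 4229 rad/s
X_L = ωL = 3200 Ω
X_C = 1/(ωC) = 1580 Ω
Parallel: admittances add. Y = 1/R + 1/(jωL) + jωC
Y = (0.00321 + j0.000322) S
|Y| = 0.00322 S → |Z| = 1/|Y| = 310 Ω, ∠Z = −∠Y = -5.73°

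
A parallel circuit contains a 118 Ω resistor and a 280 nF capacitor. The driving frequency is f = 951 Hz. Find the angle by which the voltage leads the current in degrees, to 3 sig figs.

-11.2°

ω = 2πf = 5975 rad/s
X_C = 1/(ωC) = 598 Ω
Parallel: admittances add. Y = 1/R + jωC
Y = (0.00847 + j0.00167) S
|Y| = 0.00864 S → |Z| = 1/|Y| = 116 Ω, ∠Z = −∠Y = -11.2°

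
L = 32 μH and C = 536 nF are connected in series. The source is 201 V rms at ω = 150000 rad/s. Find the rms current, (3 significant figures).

26.3 A

X_L = ωL = 4.80 Ω
X_C = 1/(ωC) = 12.4 Ω
Net reactance X = X_L − X_C = -7.64 Ω
Z = − j7.64 Ω
|Z| = √(0² + 7.64²) = 7.64 Ω
I = V/|Z| = 201/7.64 = 26.3 A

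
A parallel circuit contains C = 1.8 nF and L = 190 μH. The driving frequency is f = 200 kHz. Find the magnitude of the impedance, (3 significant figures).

519 Ω

ω = 2πf = 1.257e+06 rad/s
X_L = ωL = 239 Ω
X_C = 1/(ωC) = 442 Ω
Parallel: admittances add. Y = 1/(jωL) + jωC
Y = (0 − j0.00193) S
|Y| = 0.00193 S → |Z| = 1/|Y| = 519 Ω, ∠Z = −∠Y = 90.0°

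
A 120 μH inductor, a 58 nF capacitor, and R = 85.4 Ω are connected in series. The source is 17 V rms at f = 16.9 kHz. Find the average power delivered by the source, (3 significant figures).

ω = 2πf = 106200 rad/s
X_L = ωL = 12.7 Ω
X_C = 1/(ωC) = 162 Ω
Net reactance X = X_L − X_C = -150 Ω
Z = 85.4 − j150 Ω
|Z| = √(85.4² + 150²) = 172 Ω
∠Z = arctan(-150/85.4) = -60.3°
I = V/|Z| = 98.7 mA
P = VI cos φ = 17 × 0.0987 × cos(-60.3°) = 832 mW

832 mW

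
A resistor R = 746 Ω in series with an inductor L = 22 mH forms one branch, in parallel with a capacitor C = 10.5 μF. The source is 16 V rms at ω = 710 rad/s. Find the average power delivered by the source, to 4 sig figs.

X_L = ωL = 15.62 Ω
X_C = 1/(ωC) = 134.1 Ω
Branch 1 (R+jX_L): Z₁ = 746.0 + j15.62 Ω, |Z₁| = 746.2 Ω
Branch 2 (−jX_C): Z₂ = −j134.1 Ω
Parallel: Z = Z₁Z₂/(Z₁+Z₂), |Z| = 132.5 Ω, ∠Z = -79.77°
I = V/|Z| = 120.7 mA
P = VI cos φ = 16 × 0.1207 × cos(-79.77°) = 343.0 mW

343.0 mW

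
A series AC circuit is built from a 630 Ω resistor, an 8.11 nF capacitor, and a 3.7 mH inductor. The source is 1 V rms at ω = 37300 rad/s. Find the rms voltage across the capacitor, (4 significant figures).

1.024 V

X_L = ωL = 138.0 Ω
X_C = 1/(ωC) = 3306 Ω
Net reactance X = X_L − X_C = -3168 Ω
Z = 630.0 − j3168 Ω
|Z| = √(630.0² + 3168²) = 3230 Ω
I = V/|Z| = 309.6 μA
V_C = I·|Z_C| = 0.0003096 × 3306 = 1.024 V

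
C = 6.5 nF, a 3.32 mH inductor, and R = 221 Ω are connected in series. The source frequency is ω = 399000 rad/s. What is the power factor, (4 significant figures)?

0.2291

X_L = ωL = 1325 Ω
X_C = 1/(ωC) = 385.6 Ω
Net reactance X = X_L − X_C = 939.1 Ω
Z = 221.0 + j939.1 Ω
|Z| = √(221.0² + 939.1²) = 964.8 Ω
∠Z = arctan(939.1/221.0) = 76.76°
cos φ = cos(76.76°) = 0.2291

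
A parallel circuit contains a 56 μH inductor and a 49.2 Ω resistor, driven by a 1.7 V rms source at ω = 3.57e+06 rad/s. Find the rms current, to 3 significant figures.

X_L = ωL = 200 Ω
Parallel: admittances add. Y = 1/R + 1/(jωL)
Y = (0.0203 − j0.00500) S
|Y| = 0.0209 S → |Z| = 1/|Y| = 47.8 Ω, ∠Z = −∠Y = 13.8°
I = V/|Z| = 1.7/47.8 = 35.6 mA

35.6 mA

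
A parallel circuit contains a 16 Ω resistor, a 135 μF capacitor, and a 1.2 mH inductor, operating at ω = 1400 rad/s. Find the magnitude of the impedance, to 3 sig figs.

2.43 Ω

X_L = ωL = 1.68 Ω
X_C = 1/(ωC) = 5.29 Ω
Parallel: admittances add. Y = 1/R + 1/(jωL) + jωC
Y = (0.0625 − j0.406) S
|Y| = 0.411 S → |Z| = 1/|Y| = 2.43 Ω, ∠Z = −∠Y = 81.3°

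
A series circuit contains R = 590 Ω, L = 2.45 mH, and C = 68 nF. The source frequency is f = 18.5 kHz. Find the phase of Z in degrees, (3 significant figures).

15.0°

ω = 2πf = 116200 rad/s
X_L = ωL = 285 Ω
X_C = 1/(ωC) = 127 Ω
Net reactance X = X_L − X_C = 158 Ω
Z = 590 + j158 Ω
|Z| = √(590² + 158²) = 611 Ω
∠Z = arctan(158/590) = 15.0°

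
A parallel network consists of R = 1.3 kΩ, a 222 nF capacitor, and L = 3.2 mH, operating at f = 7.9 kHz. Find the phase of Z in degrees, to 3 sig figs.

-80.8°

ω = 2πf = 49640 rad/s
X_L = ωL = 159 Ω
X_C = 1/(ωC) = 90.7 Ω
Parallel: admittances add. Y = 1/R + 1/(jωL) + jωC
Y = (0.000769 + j0.00472) S
|Y| = 0.00479 S → |Z| = 1/|Y| = 209 Ω, ∠Z = −∠Y = -80.8°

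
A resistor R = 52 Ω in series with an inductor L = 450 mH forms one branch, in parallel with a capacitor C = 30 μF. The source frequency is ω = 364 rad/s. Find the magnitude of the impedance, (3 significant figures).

177 Ω

X_L = ωL = 164 Ω
X_C = 1/(ωC) = 91.6 Ω
Branch 1 (R+jX_L): Z₁ = 52.0 + j164 Ω, |Z₁| = 172 Ω
Branch 2 (−jX_C): Z₂ = −j91.6 Ω
Parallel: Z = Z₁Z₂/(Z₁+Z₂), |Z| = 177 Ω, ∠Z = -71.9°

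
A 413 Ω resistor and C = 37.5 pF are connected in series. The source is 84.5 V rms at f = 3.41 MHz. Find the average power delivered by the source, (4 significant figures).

1.715 W

ω = 2πf = 2.143e+07 rad/s
X_C = 1/(ωC) = 1245 Ω
Z = 413.0 − j1245 Ω
|Z| = √(413.0² + 1245²) = 1311 Ω
∠Z = arctan(-1245/413.0) = -71.64°
I = V/|Z| = 64.44 mA
P = VI cos φ = 84.5 × 0.06444 × cos(-71.64°) = 1.715 W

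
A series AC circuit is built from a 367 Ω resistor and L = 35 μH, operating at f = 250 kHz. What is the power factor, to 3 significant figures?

0.989

ω = 2πf = 1.571e+06 rad/s
X_L = ωL = 55.0 Ω
Z = 367 + j55.0 Ω
|Z| = √(367² + 55.0²) = 371 Ω
∠Z = arctan(55.0/367) = 8.52°
cos φ = cos(8.52°) = 0.989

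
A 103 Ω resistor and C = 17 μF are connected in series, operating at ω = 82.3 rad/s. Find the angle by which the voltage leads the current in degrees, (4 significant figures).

X_C = 1/(ωC) = 714.7 Ω
Z = 103.0 − j714.7 Ω
|Z| = √(103.0² + 714.7²) = 722.1 Ω
∠Z = arctan(-714.7/103.0) = -81.80°

-81.80°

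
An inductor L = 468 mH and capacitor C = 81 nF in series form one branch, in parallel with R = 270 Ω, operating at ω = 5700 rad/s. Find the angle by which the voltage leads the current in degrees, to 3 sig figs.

28.3°

X_L = ωL = 2670 Ω
X_C = 1/(ωC) = 2170 Ω
Branch 1: Z₁ = R = 270 Ω
Branch 2 (series LC): Z₂ = j(X_L − X_C) = j502 Ω
Parallel: Z = Z₁Z₂/(Z₁+Z₂), |Z| = 238 Ω, ∠Z = 28.3°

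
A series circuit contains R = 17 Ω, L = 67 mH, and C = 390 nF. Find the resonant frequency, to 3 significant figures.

ω₀ = 1/√(LC) = 1/√(0.067 × 3.9e-07) = 6186 rad/s
f₀ = ω₀/(2π) = 985 Hz

985 Hz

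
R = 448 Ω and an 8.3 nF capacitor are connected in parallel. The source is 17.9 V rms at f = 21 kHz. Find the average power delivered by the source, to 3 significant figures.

715 mW

ω = 2πf = 131900 rad/s
X_C = 1/(ωC) = 913 Ω
Parallel: admittances add. Y = 1/R + jωC
Y = (0.00223 + j0.00110) S
|Y| = 0.00249 S → |Z| = 1/|Y| = 402 Ω, ∠Z = −∠Y = -26.1°
I = V/|Z| = 44.5 mA
P = VI cos φ = 17.9 × 0.0445 × cos(-26.1°) = 715 mW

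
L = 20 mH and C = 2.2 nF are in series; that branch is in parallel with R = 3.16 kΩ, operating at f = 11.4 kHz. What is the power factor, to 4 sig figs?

0.8411

ω = 2πf = 71630 rad/s
X_L = ωL = 1433 Ω
X_C = 1/(ωC) = 6346 Ω
Branch 1: Z₁ = R = 3160 Ω
Branch 2 (series LC): Z₂ = j(X_L − X_C) = −j4913 Ω
Parallel: Z = Z₁Z₂/(Z₁+Z₂), |Z| = 2658 Ω, ∠Z = -32.75°
cos φ = cos(-32.75°) = 0.8411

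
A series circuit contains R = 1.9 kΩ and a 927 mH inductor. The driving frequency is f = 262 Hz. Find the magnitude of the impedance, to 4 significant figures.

2437 Ω

ω = 2πf = 1646 rad/s
X_L = ωL = 1526 Ω
Z = 1900 + j1526 Ω
|Z| = √(1900² + 1526²) = 2437 Ω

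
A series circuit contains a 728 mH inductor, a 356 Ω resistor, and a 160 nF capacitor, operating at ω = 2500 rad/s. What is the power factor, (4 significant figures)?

0.4638

X_L = ωL = 1820 Ω
X_C = 1/(ωC) = 2500 Ω
Net reactance X = X_L − X_C = -680.0 Ω
Z = 356.0 − j680.0 Ω
|Z| = √(356.0² + 680.0²) = 767.6 Ω
∠Z = arctan(-680.0/356.0) = -62.37°
cos φ = cos(-62.37°) = 0.4638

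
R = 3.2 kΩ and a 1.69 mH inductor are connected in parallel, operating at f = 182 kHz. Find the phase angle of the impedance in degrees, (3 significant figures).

ω = 2πf = 1.144e+06 rad/s
X_L = ωL = 1930 Ω
Parallel: admittances add. Y = 1/R + 1/(jωL)
Y = (0.000313 − j0.000517) S
|Y| = 0.000604 S → |Z| = 1/|Y| = 1650 Ω, ∠Z = −∠Y = 58.9°

58.9°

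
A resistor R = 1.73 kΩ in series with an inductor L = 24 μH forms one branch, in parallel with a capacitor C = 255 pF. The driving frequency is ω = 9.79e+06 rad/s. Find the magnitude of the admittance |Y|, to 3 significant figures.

X_L = ωL = 235 Ω
X_C = 1/(ωC) = 401 Ω
Branch 1 (R+jX_L): Z₁ = 1730 + j235 Ω, |Z₁| = 1750 Ω
Branch 2 (−jX_C): Z₂ = −j401 Ω
Parallel: Z = Z₁Z₂/(Z₁+Z₂), |Z| = 402 Ω, ∠Z = -76.8°
|Y| = 1/|Z| = 2.49 mS

2.49 mS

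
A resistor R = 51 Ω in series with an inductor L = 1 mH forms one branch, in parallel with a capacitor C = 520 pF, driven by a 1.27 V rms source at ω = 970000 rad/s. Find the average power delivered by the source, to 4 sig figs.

X_L = ωL = 970.0 Ω
X_C = 1/(ωC) = 1983 Ω
Branch 1 (R+jX_L): Z₁ = 51.00 + j970.0 Ω, |Z₁| = 971.3 Ω
Branch 2 (−jX_C): Z₂ = −j1983 Ω
Parallel: Z = Z₁Z₂/(Z₁+Z₂), |Z| = 1899 Ω, ∠Z = 84.11°
I = V/|Z| = 668.6 μA
P = VI cos φ = 1.27 × 0.0006686 × cos(84.11°) = 87.18 μW

87.18 μW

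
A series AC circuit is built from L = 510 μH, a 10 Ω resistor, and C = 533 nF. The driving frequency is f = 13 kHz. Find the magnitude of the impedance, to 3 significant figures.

21.2 Ω

ω = 2πf = 81680 rad/s
X_L = ωL = 41.7 Ω
X_C = 1/(ωC) = 23.0 Ω
Net reactance X = X_L − X_C = 18.7 Ω
Z = 10.0 + j18.7 Ω
|Z| = √(10.0² + 18.7²) = 21.2 Ω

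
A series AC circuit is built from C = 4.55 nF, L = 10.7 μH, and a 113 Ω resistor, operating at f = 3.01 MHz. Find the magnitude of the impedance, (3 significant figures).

ω = 2πf = 1.891e+07 rad/s
X_L = ωL = 202 Ω
X_C = 1/(ωC) = 11.6 Ω
Net reactance X = X_L − X_C = 191 Ω
Z = 113 + j191 Ω
|Z| = √(113² + 191²) = 222 Ω

222 Ω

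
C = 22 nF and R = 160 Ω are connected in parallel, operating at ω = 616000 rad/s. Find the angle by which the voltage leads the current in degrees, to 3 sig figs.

X_C = 1/(ωC) = 73.8 Ω
Parallel: admittances add. Y = 1/R + jωC
Y = (0.00625 + j0.0136) S
|Y| = 0.0149 S → |Z| = 1/|Y| = 67.0 Ω, ∠Z = −∠Y = -65.2°

-65.2°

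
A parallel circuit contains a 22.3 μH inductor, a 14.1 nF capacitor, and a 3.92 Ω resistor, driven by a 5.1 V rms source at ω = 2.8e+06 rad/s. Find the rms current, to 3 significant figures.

1.31 A

X_L = ωL = 62.4 Ω
X_C = 1/(ωC) = 25.3 Ω
Parallel: admittances add. Y = 1/R + 1/(jωL) + jωC
Y = (0.255 + j0.0235) S
|Y| = 0.256 S → |Z| = 1/|Y| = 3.90 Ω, ∠Z = −∠Y = -5.26°
I = V/|Z| = 5.1/3.90 = 1.31 A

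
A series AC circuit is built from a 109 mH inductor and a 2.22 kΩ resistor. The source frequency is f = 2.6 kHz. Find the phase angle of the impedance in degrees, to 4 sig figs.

38.73°

ω = 2πf = 16340 rad/s
X_L = ωL = 1781 Ω
Z = 2220 + j1781 Ω
|Z| = √(2220² + 1781²) = 2846 Ω
∠Z = arctan(1781/2220) = 38.73°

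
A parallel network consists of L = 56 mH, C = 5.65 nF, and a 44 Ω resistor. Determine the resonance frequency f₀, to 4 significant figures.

8.948 kHz

ω₀ = 1/√(LC) = 1/√(0.056 × 5.65e-09) = 56220 rad/s
f₀ = ω₀/(2π) = 8.948 kHz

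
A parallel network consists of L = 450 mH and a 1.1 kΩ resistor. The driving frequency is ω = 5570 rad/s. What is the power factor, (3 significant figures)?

0.916

X_L = ωL = 2510 Ω
Parallel: admittances add. Y = 1/R + 1/(jωL)
Y = (0.000909 − j0.000399) S
|Y| = 0.000993 S → |Z| = 1/|Y| = 1010 Ω, ∠Z = −∠Y = 23.7°
cos φ = cos(23.7°) = 0.916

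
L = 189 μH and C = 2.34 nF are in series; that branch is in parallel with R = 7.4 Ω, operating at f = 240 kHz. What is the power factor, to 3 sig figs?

ω = 2πf = 1.508e+06 rad/s
X_L = ωL = 285 Ω
X_C = 1/(ωC) = 283 Ω
Branch 1: Z₁ = R = 7.40 Ω
Branch 2 (series LC): Z₂ = j(X_L − X_C) = j1.61 Ω
Parallel: Z = Z₁Z₂/(Z₁+Z₂), |Z| = 1.57 Ω, ∠Z = 77.7°
cos φ = cos(77.7°) = 0.213

0.213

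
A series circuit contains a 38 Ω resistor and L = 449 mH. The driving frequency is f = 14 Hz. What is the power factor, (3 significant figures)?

ω = 2πf = 87.96 rad/s
X_L = ωL = 39.5 Ω
Z = 38.0 + j39.5 Ω
|Z| = √(38.0² + 39.5²) = 54.8 Ω
∠Z = arctan(39.5/38.0) = 46.1°
cos φ = cos(46.1°) = 0.693

0.693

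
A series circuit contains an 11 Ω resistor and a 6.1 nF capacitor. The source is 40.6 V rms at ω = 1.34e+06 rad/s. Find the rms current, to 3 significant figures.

X_C = 1/(ωC) = 122 Ω
Z = 11.0 − j122 Ω
|Z| = √(11.0² + 122²) = 123 Ω
I = V/|Z| = 40.6/123 = 331 mA

331 mA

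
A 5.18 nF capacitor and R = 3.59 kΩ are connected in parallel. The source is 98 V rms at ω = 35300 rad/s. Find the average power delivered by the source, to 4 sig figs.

X_C = 1/(ωC) = 5469 Ω
Parallel: admittances add. Y = 1/R + jωC
Y = (0.0002786 + j0.0001829) S
|Y| = 0.0003332 S → |Z| = 1/|Y| = 3001 Ω, ∠Z = −∠Y = -33.28°
I = V/|Z| = 32.65 mA
P = VI cos φ = 98 × 0.03265 × cos(-33.28°) = 2.675 W

2.675 W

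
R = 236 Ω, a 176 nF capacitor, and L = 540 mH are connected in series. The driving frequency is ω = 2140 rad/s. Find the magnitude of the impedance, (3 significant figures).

X_L = ωL = 1160 Ω
X_C = 1/(ωC) = 2660 Ω
Net reactance X = X_L − X_C = -1500 Ω
Z = 236 − j1500 Ω
|Z| = √(236² + 1500²) = 1520 Ω

1520 Ω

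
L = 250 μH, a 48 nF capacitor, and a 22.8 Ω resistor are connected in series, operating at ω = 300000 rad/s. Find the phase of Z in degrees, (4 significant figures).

13.69°

X_L = ωL = 75.00 Ω
X_C = 1/(ωC) = 69.44 Ω
Net reactance X = X_L − X_C = 5.556 Ω
Z = 22.80 + j5.556 Ω
|Z| = √(22.80² + 5.556²) = 23.47 Ω
∠Z = arctan(5.556/22.80) = 13.69°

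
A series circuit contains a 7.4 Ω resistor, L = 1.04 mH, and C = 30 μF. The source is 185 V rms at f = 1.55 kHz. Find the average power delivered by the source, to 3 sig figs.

ω = 2πf = 9739 rad/s
X_L = ωL = 10.1 Ω
X_C = 1/(ωC) = 3.42 Ω
Net reactance X = X_L − X_C = 6.71 Ω
Z = 7.40 + j6.71 Ω
|Z| = √(7.40² + 6.71²) = 9.99 Ω
∠Z = arctan(6.71/7.40) = 42.2°
I = V/|Z| = 18.5 A
P = VI cos φ = 185 × 18.5 × cos(42.2°) = 2.54 kW

2.54 kW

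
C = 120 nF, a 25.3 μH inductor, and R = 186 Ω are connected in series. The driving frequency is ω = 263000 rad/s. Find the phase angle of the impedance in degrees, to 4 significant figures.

X_L = ωL = 6.654 Ω
X_C = 1/(ωC) = 31.69 Ω
Net reactance X = X_L − X_C = -25.03 Ω
Z = 186.0 − j25.03 Ω
|Z| = √(186.0² + 25.03²) = 187.7 Ω
∠Z = arctan(-25.03/186.0) = -7.665°

-7.665°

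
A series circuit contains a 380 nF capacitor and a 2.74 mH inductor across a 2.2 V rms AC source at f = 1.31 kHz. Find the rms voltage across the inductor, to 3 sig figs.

0.167 V

ω = 2πf = 8231 rad/s
X_L = ωL = 22.6 Ω
X_C = 1/(ωC) = 320 Ω
Net reactance X = X_L − X_C = -297 Ω
Z = − j297 Ω
|Z| = √(0² + 297²) = 297 Ω
I = V/|Z| = 7.40 mA
V_L = I·|Z_L| = 0.00740 × 22.6 = 0.167 V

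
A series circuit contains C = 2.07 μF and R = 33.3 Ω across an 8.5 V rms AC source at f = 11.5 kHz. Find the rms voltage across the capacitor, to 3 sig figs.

ω = 2πf = 72260 rad/s
X_C = 1/(ωC) = 6.69 Ω
Z = 33.3 − j6.69 Ω
|Z| = √(33.3² + 6.69²) = 34.0 Ω
I = V/|Z| = 250 mA
V_C = I·|Z_C| = 0.250 × 6.69 = 1.67 V

1.67 V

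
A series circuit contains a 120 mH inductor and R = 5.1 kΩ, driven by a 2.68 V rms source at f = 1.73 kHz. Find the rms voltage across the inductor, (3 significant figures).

ω = 2πf = 10870 rad/s
X_L = ωL = 1300 Ω
Z = 5100 + j1300 Ω
|Z| = √(5100² + 1300²) = 5260 Ω
I = V/|Z| = 509 μA
V_L = I·|Z_L| = 0.000509 × 1300 = 0.664 V

0.664 V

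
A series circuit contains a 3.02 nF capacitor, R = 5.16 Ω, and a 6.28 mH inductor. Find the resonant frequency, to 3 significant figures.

36.5 kHz

ω₀ = 1/√(LC) = 1/√(0.00628 × 3.02e-09) = 229600 rad/s
f₀ = ω₀/(2π) = 36.5 kHz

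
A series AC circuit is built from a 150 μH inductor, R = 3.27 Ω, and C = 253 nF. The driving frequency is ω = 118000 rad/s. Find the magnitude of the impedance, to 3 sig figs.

16.1 Ω

X_L = ωL = 17.7 Ω
X_C = 1/(ωC) = 33.5 Ω
Net reactance X = X_L − X_C = -15.8 Ω
Z = 3.27 − j15.8 Ω
|Z| = √(3.27² + 15.8²) = 16.1 Ω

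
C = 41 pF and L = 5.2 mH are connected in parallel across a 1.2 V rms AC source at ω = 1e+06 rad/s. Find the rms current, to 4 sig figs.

181.6 μA

X_L = ωL = 5200 Ω
X_C = 1/(ωC) = 24390 Ω
Parallel: admittances add. Y = 1/(jωL) + jωC
Y = (0 − j0.0001513) S
|Y| = 0.0001513 S → |Z| = 1/|Y| = 6609 Ω, ∠Z = −∠Y = 90.00°
I = V/|Z| = 1.2/6609 = 181.6 μA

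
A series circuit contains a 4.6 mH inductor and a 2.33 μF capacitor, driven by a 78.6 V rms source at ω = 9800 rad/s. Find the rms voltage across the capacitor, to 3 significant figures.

2680 V

X_L = ωL = 45.1 Ω
X_C = 1/(ωC) = 43.8 Ω
Net reactance X = X_L − X_C = 1.29 Ω
Z = j1.29 Ω
|Z| = √(0² + 1.29²) = 1.29 Ω
I = V/|Z| = 61.1 A
V_C = I·|Z_C| = 61.1 × 43.8 = 2680 V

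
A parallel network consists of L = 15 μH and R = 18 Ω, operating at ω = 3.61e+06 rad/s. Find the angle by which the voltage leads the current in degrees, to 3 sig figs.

X_L = ωL = 54.1 Ω
Parallel: admittances add. Y = 1/R + 1/(jωL)
Y = (0.0556 − j0.0185) S
|Y| = 0.0585 S → |Z| = 1/|Y| = 17.1 Ω, ∠Z = −∠Y = 18.4°

18.4°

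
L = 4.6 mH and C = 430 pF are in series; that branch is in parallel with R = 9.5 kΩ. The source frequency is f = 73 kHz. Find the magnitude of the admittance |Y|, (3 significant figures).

354 μS

ω = 2πf = 458700 rad/s
X_L = ωL = 2110 Ω
X_C = 1/(ωC) = 5070 Ω
Branch 1: Z₁ = R = 9500 Ω
Branch 2 (series LC): Z₂ = j(X_L − X_C) = −j2960 Ω
Parallel: Z = Z₁Z₂/(Z₁+Z₂), |Z| = 2830 Ω, ∠Z = -72.7°
|Y| = 1/|Z| = 354 μS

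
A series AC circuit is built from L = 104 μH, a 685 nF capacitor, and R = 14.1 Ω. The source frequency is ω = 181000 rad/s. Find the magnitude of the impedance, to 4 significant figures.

17.74 Ω

X_L = ωL = 18.82 Ω
X_C = 1/(ωC) = 8.065 Ω
Net reactance X = X_L − X_C = 10.76 Ω
Z = 14.10 + j10.76 Ω
|Z| = √(14.10² + 10.76²) = 17.74 Ω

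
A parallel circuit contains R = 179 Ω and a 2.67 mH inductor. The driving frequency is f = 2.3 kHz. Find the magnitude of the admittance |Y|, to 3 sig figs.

26.5 mS

ω = 2πf = 14450 rad/s
X_L = ωL = 38.6 Ω
Parallel: admittances add. Y = 1/R + 1/(jωL)
Y = (0.00559 − j0.0259) S
|Y| = 0.0265 S → |Z| = 1/|Y| = 37.7 Ω, ∠Z = −∠Y = 77.8°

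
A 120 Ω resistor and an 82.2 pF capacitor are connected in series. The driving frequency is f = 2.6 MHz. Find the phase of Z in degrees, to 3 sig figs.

ω = 2πf = 1.634e+07 rad/s
X_C = 1/(ωC) = 745 Ω
Z = 120 − j745 Ω
|Z| = √(120² + 745²) = 754 Ω
∠Z = arctan(-745/120) = -80.8°

-80.8°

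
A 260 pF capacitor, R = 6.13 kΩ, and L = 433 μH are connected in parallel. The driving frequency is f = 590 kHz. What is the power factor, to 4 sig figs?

0.4317

ω = 2πf = 3.707e+06 rad/s
X_L = ωL = 1605 Ω
X_C = 1/(ωC) = 1038 Ω
Parallel: admittances add. Y = 1/R + 1/(jωL) + jωC
Y = (0.0001631 + j0.0003409) S
|Y| = 0.0003779 S → |Z| = 1/|Y| = 2646 Ω, ∠Z = −∠Y = -64.42°
cos φ = cos(-64.42°) = 0.4317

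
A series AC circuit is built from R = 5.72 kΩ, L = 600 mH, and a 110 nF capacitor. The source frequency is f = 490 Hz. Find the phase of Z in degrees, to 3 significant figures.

ω = 2πf = 3079 rad/s
X_L = ωL = 1850 Ω
X_C = 1/(ωC) = 2950 Ω
Net reactance X = X_L − X_C = -1110 Ω
Z = 5720 − j1110 Ω
|Z| = √(5720² + 1110²) = 5830 Ω
∠Z = arctan(-1110/5720) = -10.9°

-10.9°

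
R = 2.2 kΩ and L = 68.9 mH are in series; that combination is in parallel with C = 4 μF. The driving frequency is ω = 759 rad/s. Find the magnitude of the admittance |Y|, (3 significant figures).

3.06 mS

X_L = ωL = 52.3 Ω
X_C = 1/(ωC) = 329 Ω
Branch 1 (R+jX_L): Z₁ = 2200 + j52.3 Ω, |Z₁| = 2200 Ω
Branch 2 (−jX_C): Z₂ = −j329 Ω
Parallel: Z = Z₁Z₂/(Z₁+Z₂), |Z| = 327 Ω, ∠Z = -81.5°
|Y| = 1/|Z| = 3.06 mS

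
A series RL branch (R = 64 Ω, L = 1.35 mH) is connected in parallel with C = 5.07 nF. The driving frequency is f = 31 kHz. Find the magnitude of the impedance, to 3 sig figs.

364 Ω

ω = 2πf = 194800 rad/s
X_L = ωL = 263 Ω
X_C = 1/(ωC) = 1010 Ω
Branch 1 (R+jX_L): Z₁ = 64.0 + j263 Ω, |Z₁| = 271 Ω
Branch 2 (−jX_C): Z₂ = −j1010 Ω
Parallel: Z = Z₁Z₂/(Z₁+Z₂), |Z| = 364 Ω, ∠Z = 71.4°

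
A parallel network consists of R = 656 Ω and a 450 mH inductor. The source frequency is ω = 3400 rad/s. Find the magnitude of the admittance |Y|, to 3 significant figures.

X_L = ωL = 1530 Ω
Parallel: admittances add. Y = 1/R + 1/(jωL)
Y = (0.00152 − j0.000654) S
|Y| = 0.00166 S → |Z| = 1/|Y| = 603 Ω, ∠Z = −∠Y = 23.2°

1.66 mS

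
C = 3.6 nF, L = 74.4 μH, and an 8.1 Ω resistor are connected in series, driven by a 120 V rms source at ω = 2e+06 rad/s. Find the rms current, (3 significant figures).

X_L = ωL = 149 Ω
X_C = 1/(ωC) = 139 Ω
Net reactance X = X_L − X_C = 9.91 Ω
Z = 8.10 + j9.91 Ω
|Z| = √(8.10² + 9.91²) = 12.8 Ω
I = V/|Z| = 120/12.8 = 9.37 A

9.37 A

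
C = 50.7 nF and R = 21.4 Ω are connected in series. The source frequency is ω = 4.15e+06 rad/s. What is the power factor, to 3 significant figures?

0.976

X_C = 1/(ωC) = 4.75 Ω
Z = 21.4 − j4.75 Ω
|Z| = √(21.4² + 4.75²) = 21.9 Ω
∠Z = arctan(-4.75/21.4) = -12.5°
cos φ = cos(-12.5°) = 0.976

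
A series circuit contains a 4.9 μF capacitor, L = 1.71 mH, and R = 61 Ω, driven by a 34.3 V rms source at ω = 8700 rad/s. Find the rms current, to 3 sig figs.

X_L = ωL = 14.9 Ω
X_C = 1/(ωC) = 23.5 Ω
Net reactance X = X_L − X_C = -8.58 Ω
Z = 61.0 − j8.58 Ω
|Z| = √(61.0² + 8.58²) = 61.6 Ω
I = V/|Z| = 34.3/61.6 = 557 mA

557 mA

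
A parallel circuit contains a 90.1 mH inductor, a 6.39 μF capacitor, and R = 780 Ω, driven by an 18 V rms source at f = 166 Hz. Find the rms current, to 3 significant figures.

ω = 2πf = 1043 rad/s
X_L = ωL = 94.0 Ω
X_C = 1/(ωC) = 150 Ω
Parallel: admittances add. Y = 1/R + 1/(jωL) + jωC
Y = (0.00128 − j0.00398) S
|Y| = 0.00418 S → |Z| = 1/|Y| = 239 Ω, ∠Z = −∠Y = 72.1°
I = V/|Z| = 18/239 = 75.2 mA

75.2 mA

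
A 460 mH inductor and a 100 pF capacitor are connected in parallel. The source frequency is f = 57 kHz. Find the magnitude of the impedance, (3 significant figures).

ω = 2πf = 358100 rad/s
X_L = ωL = 165000 Ω
X_C = 1/(ωC) = 27900 Ω
Parallel: admittances add. Y = 1/(jωL) + jωC
Y = (0 + j2.97e-05) S
|Y| = 2.97e-05 S → |Z| = 1/|Y| = 33600 Ω, ∠Z = −∠Y = -90.0°

33600 Ω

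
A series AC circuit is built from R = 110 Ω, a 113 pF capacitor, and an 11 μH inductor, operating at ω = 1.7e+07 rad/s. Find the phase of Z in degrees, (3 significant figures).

-71.7°

X_L = ωL = 187 Ω
X_C = 1/(ωC) = 521 Ω
Net reactance X = X_L − X_C = -334 Ω
Z = 110 − j334 Ω
|Z| = √(110² + 334²) = 351 Ω
∠Z = arctan(-334/110) = -71.7°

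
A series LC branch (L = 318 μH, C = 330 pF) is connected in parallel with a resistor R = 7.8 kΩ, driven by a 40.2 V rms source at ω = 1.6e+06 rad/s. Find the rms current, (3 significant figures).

29.5 mA

X_L = ωL = 509 Ω
X_C = 1/(ωC) = 1890 Ω
Branch 1: Z₁ = R = 7800 Ω
Branch 2 (series LC): Z₂ = j(X_L − X_C) = −j1390 Ω
Parallel: Z = Z₁Z₂/(Z₁+Z₂), |Z| = 1360 Ω, ∠Z = -79.9°
I = V/|Z| = 40.2/1360 = 29.5 mA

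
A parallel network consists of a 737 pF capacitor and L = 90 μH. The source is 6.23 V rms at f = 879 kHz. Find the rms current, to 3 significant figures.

ω = 2πf = 5.523e+06 rad/s
X_L = ωL = 497 Ω
X_C = 1/(ωC) = 246 Ω
Parallel: admittances add. Y = 1/(jωL) + jωC
Y = (0 + j0.00206) S
|Y| = 0.00206 S → |Z| = 1/|Y| = 486 Ω, ∠Z = −∠Y = -90.0°
I = V/|Z| = 6.23/486 = 12.8 mA

12.8 mA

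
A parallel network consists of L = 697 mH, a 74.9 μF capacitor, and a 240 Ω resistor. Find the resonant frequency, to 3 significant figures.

ω₀ = 1/√(LC) = 1/√(0.697 × 7.49e-05) = 138.4 rad/s
f₀ = ω₀/(2π) = 22.0 Hz

22.0 Hz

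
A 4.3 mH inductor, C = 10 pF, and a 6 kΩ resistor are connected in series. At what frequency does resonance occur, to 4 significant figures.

ω₀ = 1/√(LC) = 1/√(0.0043 × 1e-11) = 4.822e+06 rad/s
f₀ = ω₀/(2π) = 767.5 kHz

767.5 kHz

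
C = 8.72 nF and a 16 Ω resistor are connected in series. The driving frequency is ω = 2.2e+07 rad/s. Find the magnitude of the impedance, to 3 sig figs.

16.8 Ω

X_C = 1/(ωC) = 5.21 Ω
Z = 16.0 − j5.21 Ω
|Z| = √(16.0² + 5.21²) = 16.8 Ω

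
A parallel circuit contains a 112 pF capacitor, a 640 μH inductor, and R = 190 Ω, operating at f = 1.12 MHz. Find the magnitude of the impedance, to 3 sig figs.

ω = 2πf = 7.037e+06 rad/s
X_L = ωL = 4500 Ω
X_C = 1/(ωC) = 1270 Ω
Parallel: admittances add. Y = 1/R + 1/(jωL) + jωC
Y = (0.00526 + j0.000566) S
|Y| = 0.00529 S → |Z| = 1/|Y| = 189 Ω, ∠Z = −∠Y = -6.14°

189 Ω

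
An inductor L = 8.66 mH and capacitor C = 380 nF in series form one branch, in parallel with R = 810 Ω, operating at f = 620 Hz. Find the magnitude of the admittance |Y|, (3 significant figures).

1.99 mS

ω = 2πf = 3896 rad/s
X_L = ωL = 33.7 Ω
X_C = 1/(ωC) = 676 Ω
Branch 1: Z₁ = R = 810 Ω
Branch 2 (series LC): Z₂ = j(X_L − X_C) = −j642 Ω
Parallel: Z = Z₁Z₂/(Z₁+Z₂), |Z| = 503 Ω, ∠Z = -51.6°
|Y| = 1/|Z| = 1.99 mS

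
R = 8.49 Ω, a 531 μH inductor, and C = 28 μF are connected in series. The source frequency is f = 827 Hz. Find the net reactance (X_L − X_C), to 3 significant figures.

ω = 2πf = 5196 rad/s
X_L = ωL = 2.76 Ω
X_C = 1/(ωC) = 6.87 Ω
X = 2.76 − 6.87 = -4.11 Ω

-4.11 Ω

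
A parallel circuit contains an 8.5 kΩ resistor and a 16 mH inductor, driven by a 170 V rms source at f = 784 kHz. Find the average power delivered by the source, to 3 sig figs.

3.40 W

ω = 2πf = 4.926e+06 rad/s
X_L = ωL = 78800 Ω
Parallel: admittances add. Y = 1/R + 1/(jωL)
Y = (0.000118 − j1.27e-05) S
|Y| = 0.000118 S → |Z| = 1/|Y| = 8450 Ω, ∠Z = −∠Y = 6.16°
I = V/|Z| = 20.1 mA
P = VI cos φ = 170 × 0.0201 × cos(6.16°) = 3.40 W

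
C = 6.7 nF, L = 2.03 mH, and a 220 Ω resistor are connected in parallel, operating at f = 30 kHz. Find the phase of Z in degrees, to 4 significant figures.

16.55°

ω = 2πf = 188500 rad/s
X_L = ωL = 382.6 Ω
X_C = 1/(ωC) = 791.8 Ω
Parallel: admittances add. Y = 1/R + 1/(jωL) + jωC
Y = (0.004545 − j0.001350) S
|Y| = 0.004742 S → |Z| = 1/|Y| = 210.9 Ω, ∠Z = −∠Y = 16.55°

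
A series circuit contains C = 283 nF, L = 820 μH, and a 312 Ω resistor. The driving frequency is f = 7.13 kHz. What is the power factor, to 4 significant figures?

0.9910

ω = 2πf = 44800 rad/s
X_L = ωL = 36.74 Ω
X_C = 1/(ωC) = 78.88 Ω
Net reactance X = X_L − X_C = -42.14 Ω
Z = 312.0 − j42.14 Ω
|Z| = √(312.0² + 42.14²) = 314.8 Ω
∠Z = arctan(-42.14/312.0) = -7.692°
cos φ = cos(-7.692°) = 0.9910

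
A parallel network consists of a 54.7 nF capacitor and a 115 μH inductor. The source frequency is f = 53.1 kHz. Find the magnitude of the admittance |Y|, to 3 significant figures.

7.81 mS

ω = 2πf = 333600 rad/s
X_L = ωL = 38.4 Ω
X_C = 1/(ωC) = 54.8 Ω
Parallel: admittances add. Y = 1/(jωL) + jωC
Y = (0 − j0.00781) S
|Y| = 0.00781 S → |Z| = 1/|Y| = 128 Ω, ∠Z = −∠Y = 90.0°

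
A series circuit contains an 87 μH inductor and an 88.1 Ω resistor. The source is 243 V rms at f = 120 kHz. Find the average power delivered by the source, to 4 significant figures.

ω = 2πf = 754000 rad/s
X_L = ωL = 65.60 Ω
Z = 88.10 + j65.60 Ω
|Z| = √(88.10² + 65.60²) = 109.8 Ω
∠Z = arctan(65.60/88.10) = 36.67°
I = V/|Z| = 2.212 A
P = VI cos φ = 243 × 2.212 × cos(36.67°) = 431.2 W

431.2 W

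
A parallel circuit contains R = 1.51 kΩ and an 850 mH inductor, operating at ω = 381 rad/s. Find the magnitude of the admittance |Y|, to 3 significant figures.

X_L = ωL = 324 Ω
Parallel: admittances add. Y = 1/R + 1/(jωL)
Y = (0.000662 − j0.00309) S
|Y| = 0.00316 S → |Z| = 1/|Y| = 317 Ω, ∠Z = −∠Y = 77.9°

3.16 mS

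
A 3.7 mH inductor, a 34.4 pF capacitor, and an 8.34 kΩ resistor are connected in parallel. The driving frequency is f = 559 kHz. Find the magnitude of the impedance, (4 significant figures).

ω = 2πf = 3.512e+06 rad/s
X_L = ωL = 13000 Ω
X_C = 1/(ωC) = 8277 Ω
Parallel: admittances add. Y = 1/R + 1/(jωL) + jωC
Y = (0.0001199 + j4.387e-05) S
|Y| = 0.0001277 S → |Z| = 1/|Y| = 7832 Ω, ∠Z = −∠Y = -20.10°

7832 Ω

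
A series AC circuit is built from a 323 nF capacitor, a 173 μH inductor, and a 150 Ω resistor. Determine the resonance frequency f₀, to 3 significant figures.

21.3 kHz

ω₀ = 1/√(LC) = 1/√(0.000173 × 3.23e-07) = 133800 rad/s
f₀ = ω₀/(2π) = 21.3 kHz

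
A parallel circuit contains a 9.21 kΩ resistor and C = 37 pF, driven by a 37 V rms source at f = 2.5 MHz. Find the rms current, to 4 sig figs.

ω = 2πf = 1.571e+07 rad/s
X_C = 1/(ωC) = 1721 Ω
Parallel: admittances add. Y = 1/R + jωC
Y = (0.0001086 + j0.0005812) S
|Y| = 0.0005912 S → |Z| = 1/|Y| = 1691 Ω, ∠Z = −∠Y = -79.42°
I = V/|Z| = 37/1691 = 21.88 mA

21.88 mA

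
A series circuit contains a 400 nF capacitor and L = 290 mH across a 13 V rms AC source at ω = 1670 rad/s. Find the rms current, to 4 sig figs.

12.84 mA

X_L = ωL = 484.3 Ω
X_C = 1/(ωC) = 1497 Ω
Net reactance X = X_L − X_C = -1013 Ω
Z = − j1013 Ω
|Z| = √(0² + 1013²) = 1013 Ω
I = V/|Z| = 13/1013 = 12.84 mA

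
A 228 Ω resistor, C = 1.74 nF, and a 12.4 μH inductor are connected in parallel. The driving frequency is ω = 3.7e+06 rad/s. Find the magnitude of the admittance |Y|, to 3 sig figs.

X_L = ωL = 45.9 Ω
X_C = 1/(ωC) = 155 Ω
Parallel: admittances add. Y = 1/R + 1/(jωL) + jωC
Y = (0.00439 − j0.0154) S
|Y| = 0.0160 S → |Z| = 1/|Y| = 62.6 Ω, ∠Z = −∠Y = 74.1°

16.0 mS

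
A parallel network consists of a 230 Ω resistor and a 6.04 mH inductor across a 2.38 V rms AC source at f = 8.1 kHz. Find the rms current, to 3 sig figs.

ω = 2πf = 50890 rad/s
X_L = ωL = 307 Ω
Parallel: admittances add. Y = 1/R + 1/(jωL)
Y = (0.00435 − j0.00325) S
|Y| = 0.00543 S → |Z| = 1/|Y| = 184 Ω, ∠Z = −∠Y = 36.8°
I = V/|Z| = 2.38/184 = 12.9 mA

12.9 mA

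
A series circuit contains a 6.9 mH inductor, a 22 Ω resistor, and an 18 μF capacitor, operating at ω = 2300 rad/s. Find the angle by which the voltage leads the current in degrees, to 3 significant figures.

X_L = ωL = 15.9 Ω
X_C = 1/(ωC) = 24.2 Ω
Net reactance X = X_L − X_C = -8.28 Ω
Z = 22.0 − j8.28 Ω
|Z| = √(22.0² + 8.28²) = 23.5 Ω
∠Z = arctan(-8.28/22.0) = -20.6°

-20.6°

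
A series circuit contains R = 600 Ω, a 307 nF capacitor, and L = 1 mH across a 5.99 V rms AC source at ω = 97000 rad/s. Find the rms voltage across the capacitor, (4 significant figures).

X_L = ωL = 97.00 Ω
X_C = 1/(ωC) = 33.58 Ω
Net reactance X = X_L − X_C = 63.42 Ω
Z = 600.0 + j63.42 Ω
|Z| = √(600.0² + 63.42²) = 603.3 Ω
I = V/|Z| = 9.928 mA
V_C = I·|Z_C| = 0.009928 × 33.58 = 0.3334 V

0.3334 V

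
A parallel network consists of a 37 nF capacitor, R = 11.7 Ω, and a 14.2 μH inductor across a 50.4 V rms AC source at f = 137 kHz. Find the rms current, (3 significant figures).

ω = 2πf = 860800 rad/s
X_L = ωL = 12.2 Ω
X_C = 1/(ωC) = 31.4 Ω
Parallel: admittances add. Y = 1/R + 1/(jωL) + jωC
Y = (0.0855 − j0.0500) S
|Y| = 0.0990 S → |Z| = 1/|Y| = 10.1 Ω, ∠Z = −∠Y = 30.3°
I = V/|Z| = 50.4/10.1 = 4.99 A

4.99 A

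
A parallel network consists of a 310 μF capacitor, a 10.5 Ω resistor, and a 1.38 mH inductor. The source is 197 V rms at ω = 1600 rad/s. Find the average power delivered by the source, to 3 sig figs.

3.70 kW

X_L = ωL = 2.21 Ω
X_C = 1/(ωC) = 2.02 Ω
Parallel: admittances add. Y = 1/R + 1/(jωL) + jωC
Y = (0.0952 + j0.0431) S
|Y| = 0.105 S → |Z| = 1/|Y| = 9.57 Ω, ∠Z = −∠Y = -24.3°
I = V/|Z| = 20.6 A
P = VI cos φ = 197 × 20.6 × cos(-24.3°) = 3.70 kW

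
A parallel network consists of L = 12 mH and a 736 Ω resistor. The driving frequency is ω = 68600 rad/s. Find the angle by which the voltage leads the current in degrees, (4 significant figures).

41.80°

X_L = ωL = 823.2 Ω
Parallel: admittances add. Y = 1/R + 1/(jωL)
Y = (0.001359 − j0.001215) S
|Y| = 0.001823 S → |Z| = 1/|Y| = 548.7 Ω, ∠Z = −∠Y = 41.80°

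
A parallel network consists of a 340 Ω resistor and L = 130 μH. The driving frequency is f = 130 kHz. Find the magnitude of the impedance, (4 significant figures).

ω = 2πf = 816800 rad/s
X_L = ωL = 106.2 Ω
Parallel: admittances add. Y = 1/R + 1/(jωL)
Y = (0.002941 − j0.009417) S
|Y| = 0.009866 S → |Z| = 1/|Y| = 101.4 Ω, ∠Z = −∠Y = 72.66°

101.4 Ω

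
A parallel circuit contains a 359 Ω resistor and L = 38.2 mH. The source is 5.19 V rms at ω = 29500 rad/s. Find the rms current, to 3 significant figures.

X_L = ωL = 1130 Ω
Parallel: admittances add. Y = 1/R + 1/(jωL)
Y = (0.00279 − j0.000887) S
|Y| = 0.00292 S → |Z| = 1/|Y| = 342 Ω, ∠Z = −∠Y = 17.7°
I = V/|Z| = 5.19/342 = 15.2 mA

15.2 mA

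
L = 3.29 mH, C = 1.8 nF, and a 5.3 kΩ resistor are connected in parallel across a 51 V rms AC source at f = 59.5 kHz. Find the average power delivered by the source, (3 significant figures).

491 mW

ω = 2πf = 373800 rad/s
X_L = ωL = 1230 Ω
X_C = 1/(ωC) = 1490 Ω
Parallel: admittances add. Y = 1/R + 1/(jωL) + jωC
Y = (0.000189 − j0.000140) S
|Y| = 0.000235 S → |Z| = 1/|Y| = 4260 Ω, ∠Z = −∠Y = 36.6°
I = V/|Z| = 12.0 mA
P = VI cos φ = 51 × 0.0120 × cos(36.6°) = 491 mW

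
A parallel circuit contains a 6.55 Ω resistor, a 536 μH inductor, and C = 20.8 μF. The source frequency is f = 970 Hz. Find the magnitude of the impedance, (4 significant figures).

4.246 Ω

ω = 2πf = 6095 rad/s
X_L = ωL = 3.267 Ω
X_C = 1/(ωC) = 7.888 Ω
Parallel: admittances add. Y = 1/R + 1/(jωL) + jωC
Y = (0.1527 − j0.1793) S
|Y| = 0.2355 S → |Z| = 1/|Y| = 4.246 Ω, ∠Z = −∠Y = 49.59°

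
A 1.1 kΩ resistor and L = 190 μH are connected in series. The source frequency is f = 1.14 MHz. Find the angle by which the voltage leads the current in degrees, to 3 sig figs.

51.1°

ω = 2πf = 7.163e+06 rad/s
X_L = ωL = 1360 Ω
Z = 1100 + j1360 Ω
|Z| = √(1100² + 1360²) = 1750 Ω
∠Z = arctan(1360/1100) = 51.1°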